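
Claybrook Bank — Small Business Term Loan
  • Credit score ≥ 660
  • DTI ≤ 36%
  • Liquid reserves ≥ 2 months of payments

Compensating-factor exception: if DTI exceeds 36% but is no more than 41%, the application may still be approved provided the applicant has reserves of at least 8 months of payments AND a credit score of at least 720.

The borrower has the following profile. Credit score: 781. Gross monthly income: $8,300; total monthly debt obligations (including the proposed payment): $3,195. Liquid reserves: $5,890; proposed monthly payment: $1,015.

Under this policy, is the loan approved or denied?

Denied

Credit score 781 ≥ 660 (meets base)
DTI = 3,195/8,300 = 38.5% > 36% — standard DTI limit exceeded.
Liquid reserves cover 5,890/1,015 = 5.8 months — ≥ 2 required
38.5% falls in the override range (36%–41%), so the compensating-factor test applies.
Reserves 5.8 < 8 months; credit score 781 ≥ 720.
Compensating-factor requirement not fully met.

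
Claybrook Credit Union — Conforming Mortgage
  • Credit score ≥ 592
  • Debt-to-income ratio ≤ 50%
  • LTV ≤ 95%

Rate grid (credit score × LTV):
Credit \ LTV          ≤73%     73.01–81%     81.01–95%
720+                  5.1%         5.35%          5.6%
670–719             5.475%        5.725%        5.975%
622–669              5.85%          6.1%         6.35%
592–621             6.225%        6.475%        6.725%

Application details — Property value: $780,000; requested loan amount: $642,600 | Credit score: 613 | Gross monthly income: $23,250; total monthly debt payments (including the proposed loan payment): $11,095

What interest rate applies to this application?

6.725%

Credit score 613 ≥ 592; DTI = 11,095/23,250 = 47.7% ≤ 50%
Loan-to-value = 642,600/780,000 = 82.4% — pass (95% max)
Score 613 is in the 592–621 band; LTV 82.4% is in the 81.01–95% band → 6.725%.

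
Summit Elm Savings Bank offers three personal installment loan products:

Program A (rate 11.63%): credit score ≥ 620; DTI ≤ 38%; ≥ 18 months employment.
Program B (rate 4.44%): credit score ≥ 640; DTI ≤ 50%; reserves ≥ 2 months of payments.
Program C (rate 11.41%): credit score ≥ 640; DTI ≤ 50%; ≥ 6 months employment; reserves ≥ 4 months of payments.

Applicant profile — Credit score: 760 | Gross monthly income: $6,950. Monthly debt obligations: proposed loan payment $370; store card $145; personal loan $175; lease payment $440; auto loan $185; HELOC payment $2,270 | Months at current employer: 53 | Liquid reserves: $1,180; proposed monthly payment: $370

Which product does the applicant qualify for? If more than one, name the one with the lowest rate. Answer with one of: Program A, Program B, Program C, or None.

None

Total debts = (370 + 145 + 175 + 440 + 185 + 2,270) = 3,585; DTI = 3,585/6,950 = 51.6%.
Reserves = 1,180/370 = 3.2 months.
Program A: score 760 ≥ 620; DTI 51.6% > 38%; employment 53 ≥ 18 mo → does not qualify.
Program B: score 760 ≥ 640; DTI 51.6% > 50%; reserves 3.2 ≥ 2 mo → does not qualify.
Program C: score 760 ≥ 640; DTI 51.6% > 50%; employment 53 ≥ 6 mo; reserves 3.2 < 4 mo → does not qualify.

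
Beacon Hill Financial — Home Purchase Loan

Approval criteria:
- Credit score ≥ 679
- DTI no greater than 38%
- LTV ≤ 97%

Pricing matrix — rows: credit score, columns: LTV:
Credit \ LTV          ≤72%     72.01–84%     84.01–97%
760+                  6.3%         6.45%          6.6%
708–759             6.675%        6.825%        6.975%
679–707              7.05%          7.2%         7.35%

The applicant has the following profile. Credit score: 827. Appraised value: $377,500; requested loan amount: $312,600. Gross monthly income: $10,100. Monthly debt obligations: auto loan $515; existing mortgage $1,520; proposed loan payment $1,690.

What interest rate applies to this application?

6.45%

Credit score 827 ≥ 679; Total monthly debts = (515 + 1,520 + 1,690) = 3,725. DTI: 3,725 ÷ 10,100 = 36.9%, within the 38% cap
LTV: 312,600 ÷ 377,500 = 82.8%, within 97% cap
Score 827 is in the 760+ band; LTV 82.8% is in the 72.01–84% band → 6.45%.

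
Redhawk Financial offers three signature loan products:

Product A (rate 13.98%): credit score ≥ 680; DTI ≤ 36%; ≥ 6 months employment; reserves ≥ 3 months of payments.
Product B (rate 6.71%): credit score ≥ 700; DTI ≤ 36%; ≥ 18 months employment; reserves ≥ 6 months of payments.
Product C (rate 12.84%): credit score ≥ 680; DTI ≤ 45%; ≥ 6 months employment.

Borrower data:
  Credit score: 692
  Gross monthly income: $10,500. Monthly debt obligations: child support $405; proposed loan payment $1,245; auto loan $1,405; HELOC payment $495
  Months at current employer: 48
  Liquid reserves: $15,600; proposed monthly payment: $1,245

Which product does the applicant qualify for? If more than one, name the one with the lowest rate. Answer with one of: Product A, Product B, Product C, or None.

Product C

Total debts = (405 + 1,245 + 1,405 + 495) = 3,550; DTI = 3,550/10,500 = 33.8%.
Reserves = 15,600/1,245 = 12.5 months.
Product A: score 692 ≥ 680; DTI 33.8% ≤ 36%; employment 48 ≥ 6 mo; reserves 12.5 ≥ 3 mo → qualifies.
Product B: score 692 < 700; DTI 33.8% ≤ 36%; employment 48 ≥ 18 mo; reserves 12.5 ≥ 6 mo → does not qualify.
Product C: score 692 ≥ 680; DTI 33.8% ≤ 45%; employment 48 ≥ 6 mo → qualifies.
Qualifying: Product A, Product C. Lowest rate is 12.84% → Product C.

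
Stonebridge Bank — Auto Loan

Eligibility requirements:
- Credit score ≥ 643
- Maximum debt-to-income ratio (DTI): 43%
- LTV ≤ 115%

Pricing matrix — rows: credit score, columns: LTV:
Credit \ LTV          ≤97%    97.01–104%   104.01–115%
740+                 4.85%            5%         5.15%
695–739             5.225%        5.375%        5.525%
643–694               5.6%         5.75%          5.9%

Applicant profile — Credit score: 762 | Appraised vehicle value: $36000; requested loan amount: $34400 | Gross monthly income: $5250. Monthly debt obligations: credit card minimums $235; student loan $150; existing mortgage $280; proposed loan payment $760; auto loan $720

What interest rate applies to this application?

Credit score 762 ≥ 643; Total monthly debts = (235 + 150 + 280 + 760 + 720) = 2,145. DTI = 2,145/5,250 = 40.9% ≤ 43%
LTV = 34,400/36,000 = 95.6% ≤ 115%
Score 762 is in the 740+ band; LTV 95.6% is in the ≤97% band → 4.85%.

4.85%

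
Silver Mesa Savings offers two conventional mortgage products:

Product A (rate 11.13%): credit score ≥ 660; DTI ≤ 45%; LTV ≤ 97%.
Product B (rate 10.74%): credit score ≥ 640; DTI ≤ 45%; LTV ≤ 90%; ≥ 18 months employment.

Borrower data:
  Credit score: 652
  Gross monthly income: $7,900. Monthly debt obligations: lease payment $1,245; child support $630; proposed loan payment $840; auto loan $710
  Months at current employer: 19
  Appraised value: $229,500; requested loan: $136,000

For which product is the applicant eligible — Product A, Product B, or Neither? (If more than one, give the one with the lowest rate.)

Product B

Total debts = (1,245 + 630 + 840 + 710) = 3,425; DTI = 3,425/7,900 = 43.4%.
LTV = 136,000/229,500 = 59.3%.
Product A: score 652 < 660; DTI 43.4% ≤ 45%; LTV 59.3% ≤ 97% → does not qualify.
Product B: score 652 ≥ 640; DTI 43.4% ≤ 45%; LTV 59.3% ≤ 90%; employment 19 ≥ 18 mo → qualifies.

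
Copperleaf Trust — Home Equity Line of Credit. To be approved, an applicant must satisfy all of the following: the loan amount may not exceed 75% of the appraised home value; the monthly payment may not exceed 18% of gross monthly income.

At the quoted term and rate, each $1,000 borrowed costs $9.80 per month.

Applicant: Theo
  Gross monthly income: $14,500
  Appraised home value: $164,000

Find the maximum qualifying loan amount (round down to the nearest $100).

Payment cap: 18% × $14,500 = $2,610/month.
At $9.80 per $1,000, that supports 2,610/9.80 × 1,000 ≈ $266,326 → $266,300.
LTV cap: 75% × $164,000 = $123,000 → $123,000.
Binding constraint: loan-to-value.

$123,000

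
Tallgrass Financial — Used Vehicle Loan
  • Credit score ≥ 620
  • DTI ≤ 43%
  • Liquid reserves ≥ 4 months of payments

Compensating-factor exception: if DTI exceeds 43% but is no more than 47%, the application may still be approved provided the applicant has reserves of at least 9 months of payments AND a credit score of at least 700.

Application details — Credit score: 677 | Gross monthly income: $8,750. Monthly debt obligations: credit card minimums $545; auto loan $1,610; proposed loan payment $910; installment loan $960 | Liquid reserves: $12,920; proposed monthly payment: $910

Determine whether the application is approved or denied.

Denied

Credit score 677 ≥ 620 (meets base)
Total debts = (545 + 1,610 + 910 + 960) = 4,025. DTI = 4,025/8,750 = 46% > 43% — standard DTI limit exceeded.
Reserves: 12,920 ÷ 910 = 14.2 months (meets 4-month minimum)
DTI 46% is within the 43%–47% exception band; checking compensating factors.
Override check — reserves: 14.2 mo (ok); score: 677 (below 700).
Override conditions not both satisfied; exception does not apply.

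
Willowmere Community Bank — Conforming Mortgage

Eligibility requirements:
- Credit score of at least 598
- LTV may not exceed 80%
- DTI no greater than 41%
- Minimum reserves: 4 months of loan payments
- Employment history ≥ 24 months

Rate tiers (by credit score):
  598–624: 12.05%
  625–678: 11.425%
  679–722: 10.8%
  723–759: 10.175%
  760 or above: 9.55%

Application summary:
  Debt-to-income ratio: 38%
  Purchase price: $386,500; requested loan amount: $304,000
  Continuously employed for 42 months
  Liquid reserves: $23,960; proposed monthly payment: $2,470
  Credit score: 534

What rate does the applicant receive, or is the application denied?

Credit score 534 < 598 (below minimum)
LTV = 304,000/386,500 = 78.7% ≤ 80%
DTI 38% ≤ 41%
Employment 42 ≥ 24 months
Liquid reserves cover 23,960/2,470 = 9.7 months — ≥ 4 required
Not all requirements met → denied.

Denied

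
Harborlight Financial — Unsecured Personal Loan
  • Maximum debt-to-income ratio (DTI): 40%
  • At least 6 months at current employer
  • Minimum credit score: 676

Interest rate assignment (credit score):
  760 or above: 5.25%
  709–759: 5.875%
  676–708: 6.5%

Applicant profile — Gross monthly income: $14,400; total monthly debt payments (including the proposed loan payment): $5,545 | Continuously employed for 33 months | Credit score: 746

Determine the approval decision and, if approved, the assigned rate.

Approved at 5.875%

Credit score 746 ≥ 676 (meets minimum)
Employment 33 ≥ 6 months
DTI: 5,545 ÷ 14,400 = 38.5%, within the 40% cap
All requirements met. Score 746 falls in the 709–759 tier → 5.875%.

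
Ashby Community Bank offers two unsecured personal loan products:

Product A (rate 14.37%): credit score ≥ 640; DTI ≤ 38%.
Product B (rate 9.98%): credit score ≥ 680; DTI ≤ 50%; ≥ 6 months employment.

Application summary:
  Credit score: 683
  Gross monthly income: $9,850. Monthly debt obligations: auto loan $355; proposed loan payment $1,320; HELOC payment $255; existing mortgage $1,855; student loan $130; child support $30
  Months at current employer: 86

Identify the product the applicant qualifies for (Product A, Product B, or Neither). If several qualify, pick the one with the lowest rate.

Product B

Total debts = (355 + 1,320 + 255 + 1,855 + 130 + 30) = 3,945; DTI = 3,945/9,850 = 40.1%.
Product A: score 683 ≥ 640; DTI 40.1% > 38% → does not qualify.
Product B: score 683 ≥ 680; DTI 40.1% ≤ 50%; employment 86 ≥ 6 mo → qualifies.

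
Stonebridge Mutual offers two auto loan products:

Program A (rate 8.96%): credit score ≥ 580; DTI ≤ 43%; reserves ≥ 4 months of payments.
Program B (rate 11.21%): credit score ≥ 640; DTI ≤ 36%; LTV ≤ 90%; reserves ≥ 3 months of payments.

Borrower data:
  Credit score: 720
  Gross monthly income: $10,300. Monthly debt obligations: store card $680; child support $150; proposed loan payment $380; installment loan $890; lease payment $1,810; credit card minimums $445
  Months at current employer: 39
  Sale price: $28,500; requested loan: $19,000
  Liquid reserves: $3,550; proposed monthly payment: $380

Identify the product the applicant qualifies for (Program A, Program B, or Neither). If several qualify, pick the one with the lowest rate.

Total debts = (680 + 150 + 380 + 890 + 1,810 + 445) = 4,355; DTI = 4,355/10,300 = 42.3%.
LTV = 19,000/28,500 = 66.7%.
Reserves = 3,550/380 = 9.3 months.
Program A: score 720 ≥ 580; DTI 42.3% ≤ 43%; reserves 9.3 ≥ 4 mo → qualifies.
Program B: score 720 ≥ 640; DTI 42.3% > 36%; LTV 66.7% ≤ 90%; reserves 9.3 ≥ 3 mo → does not qualify.

Program A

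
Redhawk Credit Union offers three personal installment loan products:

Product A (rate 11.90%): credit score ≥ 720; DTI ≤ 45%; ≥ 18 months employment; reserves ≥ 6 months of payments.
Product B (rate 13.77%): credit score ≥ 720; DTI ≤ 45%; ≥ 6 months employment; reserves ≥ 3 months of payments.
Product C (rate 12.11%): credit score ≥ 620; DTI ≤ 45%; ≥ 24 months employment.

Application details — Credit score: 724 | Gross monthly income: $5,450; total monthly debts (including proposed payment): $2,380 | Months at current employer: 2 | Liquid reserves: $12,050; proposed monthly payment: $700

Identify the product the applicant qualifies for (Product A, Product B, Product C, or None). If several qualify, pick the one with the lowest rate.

DTI = 2,380/5,450 = 43.7%.
Reserves = 12,050/700 = 17.2 months.
Product A: score 724 ≥ 720; DTI 43.7% ≤ 45%; employment 2 < 18 mo; reserves 17.2 ≥ 6 mo → does not qualify.
Product B: score 724 ≥ 720; DTI 43.7% ≤ 45%; employment 2 < 6 mo; reserves 17.2 ≥ 3 mo → does not qualify.
Product C: score 724 ≥ 620; DTI 43.7% ≤ 45%; employment 2 < 24 mo → does not qualify.

None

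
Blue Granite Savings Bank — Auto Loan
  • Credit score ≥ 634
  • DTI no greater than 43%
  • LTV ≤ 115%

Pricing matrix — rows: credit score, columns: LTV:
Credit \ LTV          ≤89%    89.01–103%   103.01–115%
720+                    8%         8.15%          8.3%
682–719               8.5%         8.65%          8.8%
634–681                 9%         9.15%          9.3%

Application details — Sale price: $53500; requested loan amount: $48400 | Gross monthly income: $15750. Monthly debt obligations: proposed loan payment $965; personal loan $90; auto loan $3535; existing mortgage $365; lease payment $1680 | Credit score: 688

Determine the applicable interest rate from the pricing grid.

Credit score 688 ≥ 634; Total monthly debts = (965 + 90 + 3,535 + 365 + 1,680) = 6,635. DTI = 6,635/15,750 = 42.1% ≤ 43%
LTV: 48,400 ÷ 53,500 = 90.5%, within 115% cap
Row: 688 falls in 682–719. Column: 90.5% falls in 89.01–103%. Rate = 8.65%.

8.65%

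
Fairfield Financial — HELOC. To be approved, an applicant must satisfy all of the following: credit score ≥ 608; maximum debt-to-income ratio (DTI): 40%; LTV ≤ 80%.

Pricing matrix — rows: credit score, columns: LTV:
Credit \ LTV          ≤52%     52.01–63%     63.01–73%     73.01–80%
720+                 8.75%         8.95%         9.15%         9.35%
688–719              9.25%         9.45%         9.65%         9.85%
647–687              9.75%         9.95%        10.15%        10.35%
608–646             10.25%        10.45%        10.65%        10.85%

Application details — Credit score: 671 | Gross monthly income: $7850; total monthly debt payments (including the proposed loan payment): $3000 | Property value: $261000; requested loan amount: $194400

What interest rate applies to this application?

10.35%

Credit score 671 ≥ 608; DTI: 3,000 ÷ 7,850 = 38.2%, within the 40% cap
LTV = 194,400/261,000 = 74.5% ≤ 80%
Credit 671 → row 647–687; LTV 74.5% → column 73.01–80%. Grid cell → 10.35%.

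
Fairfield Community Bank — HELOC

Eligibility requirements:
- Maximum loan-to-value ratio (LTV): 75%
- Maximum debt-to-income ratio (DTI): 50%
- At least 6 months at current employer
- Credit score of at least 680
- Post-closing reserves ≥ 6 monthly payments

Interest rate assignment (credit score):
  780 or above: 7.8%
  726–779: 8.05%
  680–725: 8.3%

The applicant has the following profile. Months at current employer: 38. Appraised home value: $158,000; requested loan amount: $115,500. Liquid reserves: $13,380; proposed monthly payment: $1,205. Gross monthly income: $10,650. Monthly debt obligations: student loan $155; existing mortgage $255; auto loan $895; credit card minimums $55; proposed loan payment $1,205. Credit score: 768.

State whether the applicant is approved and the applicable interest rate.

Credit score 768 ≥ 680 (meets minimum)
Employment 38 ≥ 6 months
LTV = 115,500/158,000 = 73.1% ≤ 75%
Total monthly debts = (155 + 255 + 895 + 55 + 1,205) = 2,565. DTI = 2,565/10,650 = 24.1% ≤ 50%
Reserves: 13,380 ÷ 1,205 = 11.1 months (meets 6-month minimum)
All requirements met. Score 768 falls in the 726–779 tier → 8.05%.

Approved at 8.05%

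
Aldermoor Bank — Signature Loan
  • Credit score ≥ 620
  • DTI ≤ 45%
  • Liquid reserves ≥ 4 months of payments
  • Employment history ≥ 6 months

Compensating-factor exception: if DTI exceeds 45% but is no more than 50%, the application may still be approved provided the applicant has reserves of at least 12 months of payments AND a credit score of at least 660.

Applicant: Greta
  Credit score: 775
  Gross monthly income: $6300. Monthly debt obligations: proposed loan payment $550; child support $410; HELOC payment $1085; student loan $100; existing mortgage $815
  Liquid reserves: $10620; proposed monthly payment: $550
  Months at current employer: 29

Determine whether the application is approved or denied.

Approved

Credit score 775 ≥ 620 (meets base)
Total debts = (550 + 410 + 1,085 + 100 + 815) = 2,960. DTI = 2,960/6,300 = 47% > 45% — standard DTI limit exceeded.
Reserves = 10,620/550 = 19.3 months ≥ 4
Employment 29 ≥ 6 months
DTI 47% is within the 45%–50% exception band; checking compensating factors.
Override check — reserves: 19.3 mo (ok); score: 775 (ok).
Both compensating conditions met → exception applies.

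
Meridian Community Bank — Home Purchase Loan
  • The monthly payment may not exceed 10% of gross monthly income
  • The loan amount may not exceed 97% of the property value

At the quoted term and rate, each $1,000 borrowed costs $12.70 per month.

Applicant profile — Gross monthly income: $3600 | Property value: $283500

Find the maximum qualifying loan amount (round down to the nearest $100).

$28,300

Payment cap: 10% × $3,600 = $360/month.
At $12.70 per $1,000, that supports 360/12.70 × 1,000 ≈ $28,346 → $28,300.
LTV cap: 97% × $283,500 = $274,995 → $274,900.
Binding constraint: payment-to-income.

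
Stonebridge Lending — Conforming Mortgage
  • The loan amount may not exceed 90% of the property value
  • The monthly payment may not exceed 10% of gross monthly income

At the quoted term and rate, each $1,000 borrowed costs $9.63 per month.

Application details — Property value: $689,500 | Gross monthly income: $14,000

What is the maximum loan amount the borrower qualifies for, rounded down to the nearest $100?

Payment cap: 10% × $14,000 = $1,400/month.
At $9.63 per $1,000, that supports 1,400/9.63 × 1,000 ≈ $145,379 → $145,300.
LTV cap: 90% × $689,500 = $620,550 → $620,500.
Binding constraint: payment-to-income.

$145,300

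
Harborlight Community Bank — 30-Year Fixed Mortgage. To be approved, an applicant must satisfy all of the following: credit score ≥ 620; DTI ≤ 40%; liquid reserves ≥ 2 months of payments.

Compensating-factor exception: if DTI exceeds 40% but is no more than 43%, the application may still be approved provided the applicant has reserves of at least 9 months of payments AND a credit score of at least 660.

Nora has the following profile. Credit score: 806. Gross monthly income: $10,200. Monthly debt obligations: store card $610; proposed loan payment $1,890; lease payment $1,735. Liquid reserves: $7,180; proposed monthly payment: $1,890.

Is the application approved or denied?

Denied

Credit score 806 ≥ 620 (meets base)
Total debts = (610 + 1,890 + 1,735) = 4,235. DTI: 4,235 ÷ 10,200 = 41.5%, over the 40% base limit.
Reserves: 7,180 ÷ 1,890 = 3.8 months (meets 2-month minimum)
41.5% falls in the override range (40%–43%), so the compensating-factor test applies.
Override check — reserves: 3.8 mo (short of 9); score: 806 (ok).
Compensating-factor requirement not fully met.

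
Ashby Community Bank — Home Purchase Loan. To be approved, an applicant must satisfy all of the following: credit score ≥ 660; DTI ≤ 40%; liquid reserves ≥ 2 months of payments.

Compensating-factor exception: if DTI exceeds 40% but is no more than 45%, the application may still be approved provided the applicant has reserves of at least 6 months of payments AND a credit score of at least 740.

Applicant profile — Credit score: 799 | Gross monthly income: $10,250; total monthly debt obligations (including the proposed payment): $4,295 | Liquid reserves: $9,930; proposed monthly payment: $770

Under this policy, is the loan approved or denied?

Credit score 799 ≥ 660 (meets base)
DTI = 4,295/10,250 = 41.9% > 40% — standard DTI limit exceeded.
Reserves: 9,930 ÷ 770 = 12.9 months (meets 2-month minimum)
DTI 41.9% is within the 40%–45% exception band; checking compensating factors.
Override check — reserves: 12.9 mo (ok); score: 799 (ok).
Both compensating conditions met → exception applies.

Approved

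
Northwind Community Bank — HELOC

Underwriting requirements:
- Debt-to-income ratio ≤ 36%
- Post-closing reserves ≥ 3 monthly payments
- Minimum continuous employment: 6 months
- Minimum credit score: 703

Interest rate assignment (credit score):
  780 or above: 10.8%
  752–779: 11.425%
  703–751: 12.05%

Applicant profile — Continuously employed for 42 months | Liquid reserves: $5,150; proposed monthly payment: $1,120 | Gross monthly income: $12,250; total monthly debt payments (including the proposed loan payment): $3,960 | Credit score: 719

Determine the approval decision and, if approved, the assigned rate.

Approved at 12.05%

Credit score 719 ≥ 703 (meets minimum)
Reserves: 5,150 ÷ 1,120 = 4.6 months (meets 3-month minimum)
Employment 42 ≥ 6 months
DTI: 3,960 ÷ 12,250 = 32.3%, within the 36% cap
All requirements met. Score 719 falls in the 703–751 tier → 12.05%.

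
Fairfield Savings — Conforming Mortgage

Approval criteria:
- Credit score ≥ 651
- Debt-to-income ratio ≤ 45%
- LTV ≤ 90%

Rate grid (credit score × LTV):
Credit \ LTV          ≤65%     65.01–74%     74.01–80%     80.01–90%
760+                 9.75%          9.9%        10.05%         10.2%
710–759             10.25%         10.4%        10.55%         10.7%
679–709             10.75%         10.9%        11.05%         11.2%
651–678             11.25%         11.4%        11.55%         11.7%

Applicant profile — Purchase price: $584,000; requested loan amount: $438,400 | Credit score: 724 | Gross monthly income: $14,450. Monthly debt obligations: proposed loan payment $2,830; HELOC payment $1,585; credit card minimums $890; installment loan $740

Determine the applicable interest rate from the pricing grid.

Credit score 724 ≥ 651; Total monthly debts = (2,830 + 1,585 + 890 + 740) = 6,045. DTI: 6,045 ÷ 14,450 = 41.8%, within the 45% cap
LTV = 438,400/584,000 = 75.1% ≤ 90%
Row: 724 falls in 710–759. Column: 75.1% falls in 74.01–80%. Rate = 10.55%.

10.55%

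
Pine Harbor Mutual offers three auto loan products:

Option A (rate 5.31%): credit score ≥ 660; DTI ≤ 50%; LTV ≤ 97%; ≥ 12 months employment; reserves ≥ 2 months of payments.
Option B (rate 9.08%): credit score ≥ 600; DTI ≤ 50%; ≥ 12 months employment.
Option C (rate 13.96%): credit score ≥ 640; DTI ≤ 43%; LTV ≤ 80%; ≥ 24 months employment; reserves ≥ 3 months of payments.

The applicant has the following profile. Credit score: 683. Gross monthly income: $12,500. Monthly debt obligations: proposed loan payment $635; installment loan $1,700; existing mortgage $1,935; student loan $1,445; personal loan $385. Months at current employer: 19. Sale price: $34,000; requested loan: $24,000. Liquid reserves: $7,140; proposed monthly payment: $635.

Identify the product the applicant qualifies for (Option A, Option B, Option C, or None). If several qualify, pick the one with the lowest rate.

Total debts = (635 + 1,700 + 1,935 + 1,445 + 385) = 6,100; DTI = 6,100/12,500 = 48.8%.
LTV = 24,000/34,000 = 70.6%.
Reserves = 7,140/635 = 11.2 months.
Option A: score 683 ≥ 660; DTI 48.8% ≤ 50%; LTV 70.6% ≤ 97%; employment 19 ≥ 12 mo; reserves 11.2 ≥ 2 mo → qualifies.
Option B: score 683 ≥ 600; DTI 48.8% ≤ 50%; employment 19 ≥ 12 mo → qualifies.
Option C: score 683 ≥ 640; DTI 48.8% > 43%; LTV 70.6% ≤ 80%; employment 19 < 24 mo; reserves 11.2 ≥ 3 mo → does not qualify.
Qualifying: Option A, Option B. Lowest rate is 5.31% → Option A.

Option A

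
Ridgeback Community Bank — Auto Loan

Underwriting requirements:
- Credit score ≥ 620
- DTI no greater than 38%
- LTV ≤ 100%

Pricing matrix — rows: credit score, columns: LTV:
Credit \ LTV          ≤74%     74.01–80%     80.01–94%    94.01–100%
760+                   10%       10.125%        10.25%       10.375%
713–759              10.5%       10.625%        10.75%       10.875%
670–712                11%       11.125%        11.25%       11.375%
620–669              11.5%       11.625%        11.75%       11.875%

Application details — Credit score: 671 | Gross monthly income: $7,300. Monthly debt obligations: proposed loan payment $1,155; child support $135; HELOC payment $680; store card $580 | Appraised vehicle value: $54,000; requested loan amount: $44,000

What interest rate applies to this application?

11.25%

Credit score 671 ≥ 620; Total monthly debts = (1,155 + 135 + 680 + 580) = 2,550. DTI = 2,550/7,300 = 34.9% ≤ 38%
LTV = 44,000/54,000 = 81.5% ≤ 100%
Score 671 is in the 670–712 band; LTV 81.5% is in the 80.01–94% band → 11.25%.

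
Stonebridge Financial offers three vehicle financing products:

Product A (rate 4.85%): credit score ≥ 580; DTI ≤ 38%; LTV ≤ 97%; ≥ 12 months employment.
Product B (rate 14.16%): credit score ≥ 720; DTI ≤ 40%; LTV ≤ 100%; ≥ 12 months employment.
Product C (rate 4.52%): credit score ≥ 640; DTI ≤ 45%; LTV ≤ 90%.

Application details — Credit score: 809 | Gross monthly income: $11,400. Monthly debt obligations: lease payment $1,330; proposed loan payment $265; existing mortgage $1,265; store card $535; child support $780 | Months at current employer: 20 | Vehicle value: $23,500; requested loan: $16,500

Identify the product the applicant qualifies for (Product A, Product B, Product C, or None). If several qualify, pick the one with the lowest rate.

Total debts = (1,330 + 265 + 1,265 + 535 + 780) = 4,175; DTI = 4,175/11,400 = 36.6%.
LTV = 16,500/23,500 = 70.2%.
Product A: score 809 ≥ 580; DTI 36.6% ≤ 38%; LTV 70.2% ≤ 97%; employment 20 ≥ 12 mo → qualifies.
Product B: score 809 ≥ 720; DTI 36.6% ≤ 40%; LTV 70.2% ≤ 100%; employment 20 ≥ 12 mo → qualifies.
Product C: score 809 ≥ 640; DTI 36.6% ≤ 45%; LTV 70.2% ≤ 90% → qualifies.
Qualifying: Product A, Product B, Product C. Lowest rate is 4.52% → Product C.

Product C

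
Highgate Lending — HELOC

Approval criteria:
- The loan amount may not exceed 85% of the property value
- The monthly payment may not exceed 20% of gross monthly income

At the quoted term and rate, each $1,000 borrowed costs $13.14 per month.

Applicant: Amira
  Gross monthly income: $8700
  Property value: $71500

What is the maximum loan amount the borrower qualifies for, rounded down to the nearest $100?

$60,700

Payment cap: 20% × $8,700 = $1,740/month.
At $13.14 per $1,000, that supports 1,740/13.14 × 1,000 ≈ $132,420 → $132,400.
LTV cap: 85% × $71,500 = $60,775 → $60,700.
Binding constraint: loan-to-value.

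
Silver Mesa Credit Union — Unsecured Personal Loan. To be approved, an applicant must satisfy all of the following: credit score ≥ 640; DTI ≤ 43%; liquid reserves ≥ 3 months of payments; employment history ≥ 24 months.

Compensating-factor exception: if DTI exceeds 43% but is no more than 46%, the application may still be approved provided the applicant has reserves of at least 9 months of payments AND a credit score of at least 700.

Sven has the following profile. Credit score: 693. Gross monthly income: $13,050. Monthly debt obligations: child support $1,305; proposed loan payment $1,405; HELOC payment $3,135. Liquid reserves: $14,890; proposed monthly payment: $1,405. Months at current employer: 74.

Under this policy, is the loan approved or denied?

Denied

Credit score 693 ≥ 640 (meets base)
Total debts = (1,305 + 1,405 + 3,135) = 5,845. DTI: 5,845 ÷ 13,050 = 44.8%, over the 43% base limit.
Liquid reserves cover 14,890/1,405 = 10.6 months — ≥ 3 required
Employment 74 ≥ 24 months
DTI 44.8% is within the 43%–46% exception band; checking compensating factors.
Reserves 10.6 ≥ 9 months; credit score 693 < 700.
Compensating-factor requirement not fully met.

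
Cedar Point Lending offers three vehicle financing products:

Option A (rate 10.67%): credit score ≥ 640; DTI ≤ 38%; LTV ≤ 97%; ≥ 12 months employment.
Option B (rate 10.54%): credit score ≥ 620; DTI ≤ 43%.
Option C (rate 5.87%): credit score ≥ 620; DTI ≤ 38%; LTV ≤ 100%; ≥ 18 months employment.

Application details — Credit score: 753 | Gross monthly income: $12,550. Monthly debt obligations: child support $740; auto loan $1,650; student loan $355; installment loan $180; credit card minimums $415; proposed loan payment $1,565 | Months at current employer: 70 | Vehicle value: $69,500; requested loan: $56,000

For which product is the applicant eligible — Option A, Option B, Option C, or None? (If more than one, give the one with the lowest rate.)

Option B

Total debts = (740 + 1,650 + 355 + 180 + 415 + 1,565) = 4,905; DTI = 4,905/12,550 = 39.1%.
LTV = 56,000/69,500 = 80.6%.
Option A: score 753 ≥ 640; DTI 39.1% > 38%; LTV 80.6% ≤ 97%; employment 70 ≥ 12 mo → does not qualify.
Option B: score 753 ≥ 620; DTI 39.1% ≤ 43% → qualifies.
Option C: score 753 ≥ 620; DTI 39.1% > 38%; LTV 80.6% ≤ 100%; employment 70 ≥ 18 mo → does not qualify.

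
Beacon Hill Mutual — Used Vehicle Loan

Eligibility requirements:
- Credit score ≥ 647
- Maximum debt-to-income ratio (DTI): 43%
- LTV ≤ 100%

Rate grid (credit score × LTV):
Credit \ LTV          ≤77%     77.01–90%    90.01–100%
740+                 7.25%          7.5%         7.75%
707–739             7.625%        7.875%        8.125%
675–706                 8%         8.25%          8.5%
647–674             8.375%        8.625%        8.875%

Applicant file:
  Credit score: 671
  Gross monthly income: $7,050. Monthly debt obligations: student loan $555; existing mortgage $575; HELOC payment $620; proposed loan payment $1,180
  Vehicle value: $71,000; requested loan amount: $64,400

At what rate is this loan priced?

8.875%

Credit score 671 ≥ 647; Total monthly debts = (555 + 575 + 620 + 1,180) = 2,930. Debt-to-income = 2,930/7,050 = 41.6% — meets 43% limit
Loan-to-value = 64,400/71,000 = 90.7% — pass (100% max)
Credit 671 → row 647–674; LTV 90.7% → column 90.01–100%. Grid cell → 8.875%.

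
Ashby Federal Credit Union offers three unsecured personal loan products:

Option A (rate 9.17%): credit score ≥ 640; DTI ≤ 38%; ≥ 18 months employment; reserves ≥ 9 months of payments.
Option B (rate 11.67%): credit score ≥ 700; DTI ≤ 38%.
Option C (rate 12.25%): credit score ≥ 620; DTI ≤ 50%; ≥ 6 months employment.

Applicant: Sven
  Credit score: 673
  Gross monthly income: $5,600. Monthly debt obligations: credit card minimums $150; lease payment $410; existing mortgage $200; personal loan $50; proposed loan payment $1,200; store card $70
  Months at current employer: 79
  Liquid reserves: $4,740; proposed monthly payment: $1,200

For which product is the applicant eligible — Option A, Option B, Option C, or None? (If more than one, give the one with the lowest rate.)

Option C

Total debts = (150 + 410 + 200 + 50 + 1,200 + 70) = 2,080; DTI = 2,080/5,600 = 37.1%.
Reserves = 4,740/1,200 = 4.0 months.
Option A: score 673 ≥ 640; DTI 37.1% ≤ 38%; employment 79 ≥ 18 mo; reserves 4.0 < 9 mo → does not qualify.
Option B: score 673 < 700; DTI 37.1% ≤ 38% → does not qualify.
Option C: score 673 ≥ 620; DTI 37.1% ≤ 50%; employment 79 ≥ 6 mo → qualifies.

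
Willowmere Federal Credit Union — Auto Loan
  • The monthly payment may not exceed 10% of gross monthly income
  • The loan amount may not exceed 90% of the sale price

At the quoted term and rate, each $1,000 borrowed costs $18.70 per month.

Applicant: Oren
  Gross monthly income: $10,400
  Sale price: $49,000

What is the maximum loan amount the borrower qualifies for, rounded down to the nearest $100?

Payment cap: 10% × $10,400 = $1,040/month.
At $18.70 per $1,000, that supports 1,040/18.70 × 1,000 ≈ $55,614 → $55,600.
LTV cap: 90% × $49,000 = $44,100 → $44,100.
Binding constraint: loan-to-value.

$44,100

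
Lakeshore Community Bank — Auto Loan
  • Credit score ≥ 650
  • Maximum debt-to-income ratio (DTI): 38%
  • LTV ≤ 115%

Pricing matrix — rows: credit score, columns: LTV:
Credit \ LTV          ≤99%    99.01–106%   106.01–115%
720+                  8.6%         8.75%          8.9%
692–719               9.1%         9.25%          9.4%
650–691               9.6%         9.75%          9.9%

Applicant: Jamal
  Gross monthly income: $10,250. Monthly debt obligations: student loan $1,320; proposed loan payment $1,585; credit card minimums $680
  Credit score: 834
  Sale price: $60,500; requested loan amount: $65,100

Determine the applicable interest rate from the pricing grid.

8.9%

Credit score 834 ≥ 650; Total monthly debts = (1,320 + 1,585 + 680) = 3,585. DTI: 3,585 ÷ 10,250 = 35%, within the 38% cap
LTV = 65,100/60,500 = 107.6% ≤ 115%
Credit 834 → row 720+; LTV 107.6% → column 106.01–115%. Grid cell → 8.9%.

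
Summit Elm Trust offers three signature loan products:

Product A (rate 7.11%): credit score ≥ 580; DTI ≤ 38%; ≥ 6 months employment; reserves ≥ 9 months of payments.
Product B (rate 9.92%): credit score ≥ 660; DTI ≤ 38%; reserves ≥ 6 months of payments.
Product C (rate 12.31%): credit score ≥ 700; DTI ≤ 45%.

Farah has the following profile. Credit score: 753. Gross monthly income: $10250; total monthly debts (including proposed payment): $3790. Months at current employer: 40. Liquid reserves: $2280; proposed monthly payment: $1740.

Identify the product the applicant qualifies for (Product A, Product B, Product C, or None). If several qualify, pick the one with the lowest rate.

Product C

DTI = 3,790/10,250 = 37%.
Reserves = 2,280/1,740 = 1.3 months.
Product A: score 753 ≥ 580; DTI 37% ≤ 38%; employment 40 ≥ 6 mo; reserves 1.3 < 9 mo → does not qualify.
Product B: score 753 ≥ 660; DTI 37% ≤ 38%; reserves 1.3 < 6 mo → does not qualify.
Product C: score 753 ≥ 700; DTI 37% ≤ 45% → qualifies.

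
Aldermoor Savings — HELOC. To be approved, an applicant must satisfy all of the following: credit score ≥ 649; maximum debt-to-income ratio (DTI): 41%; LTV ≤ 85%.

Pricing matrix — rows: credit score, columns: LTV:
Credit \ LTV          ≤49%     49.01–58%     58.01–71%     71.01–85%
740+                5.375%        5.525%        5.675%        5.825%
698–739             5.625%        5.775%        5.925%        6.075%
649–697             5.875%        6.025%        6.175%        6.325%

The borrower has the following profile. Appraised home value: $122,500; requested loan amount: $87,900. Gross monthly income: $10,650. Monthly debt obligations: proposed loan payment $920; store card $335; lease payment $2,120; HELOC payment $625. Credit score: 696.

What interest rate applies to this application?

Credit score 696 ≥ 649; Total monthly debts = (920 + 335 + 2,120 + 625) = 4,000. DTI: 4,000 ÷ 10,650 = 37.6%, within the 41% cap
Loan-to-value = 87,900/122,500 = 71.8% — pass (85% max)
Row: 696 falls in 649–697. Column: 71.8% falls in 71.01–85%. Rate = 6.325%.

6.325%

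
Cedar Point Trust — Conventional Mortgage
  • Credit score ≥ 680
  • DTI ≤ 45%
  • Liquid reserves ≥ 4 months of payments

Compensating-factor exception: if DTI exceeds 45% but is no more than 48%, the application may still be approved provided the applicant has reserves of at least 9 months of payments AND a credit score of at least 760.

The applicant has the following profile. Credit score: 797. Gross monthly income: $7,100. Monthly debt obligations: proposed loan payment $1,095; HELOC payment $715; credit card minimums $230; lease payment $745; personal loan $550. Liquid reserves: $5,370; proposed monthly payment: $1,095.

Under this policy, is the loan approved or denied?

Credit score 797 ≥ 680 (meets base)
Total debts = (1,095 + 715 + 230 + 745 + 550) = 3,335. DTI = 3,335/7,100 = 47% > 45% — standard DTI limit exceeded.
Reserves: 5,370 ÷ 1,095 = 4.9 months (meets 4-month minimum)
47% falls in the override range (45%–48%), so the compensating-factor test applies.
Reserves 4.9 < 9 months; credit score 797 ≥ 760.
Override conditions not both satisfied; exception does not apply.

Denied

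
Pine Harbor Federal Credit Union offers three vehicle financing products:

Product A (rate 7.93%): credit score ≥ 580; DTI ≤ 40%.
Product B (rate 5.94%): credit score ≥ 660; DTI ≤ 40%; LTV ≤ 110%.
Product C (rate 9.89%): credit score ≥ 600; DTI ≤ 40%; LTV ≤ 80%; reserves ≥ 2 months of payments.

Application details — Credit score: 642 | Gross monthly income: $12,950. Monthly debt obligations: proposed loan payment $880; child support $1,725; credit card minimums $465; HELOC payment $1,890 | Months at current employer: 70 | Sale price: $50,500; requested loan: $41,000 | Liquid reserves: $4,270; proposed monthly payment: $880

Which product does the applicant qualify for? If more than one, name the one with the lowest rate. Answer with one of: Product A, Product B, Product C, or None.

Total debts = (880 + 1,725 + 465 + 1,890) = 4,960; DTI = 4,960/12,950 = 38.3%.
LTV = 41,000/50,500 = 81.2%.
Reserves = 4,270/880 = 4.9 months.
Product A: score 642 ≥ 580; DTI 38.3% ≤ 40% → qualifies.
Product B: score 642 < 660; DTI 38.3% ≤ 40%; LTV 81.2% ≤ 110% → does not qualify.
Product C: score 642 ≥ 600; DTI 38.3% ≤ 40%; LTV 81.2% > 80%; reserves 4.9 ≥ 2 mo → does not qualify.

Product A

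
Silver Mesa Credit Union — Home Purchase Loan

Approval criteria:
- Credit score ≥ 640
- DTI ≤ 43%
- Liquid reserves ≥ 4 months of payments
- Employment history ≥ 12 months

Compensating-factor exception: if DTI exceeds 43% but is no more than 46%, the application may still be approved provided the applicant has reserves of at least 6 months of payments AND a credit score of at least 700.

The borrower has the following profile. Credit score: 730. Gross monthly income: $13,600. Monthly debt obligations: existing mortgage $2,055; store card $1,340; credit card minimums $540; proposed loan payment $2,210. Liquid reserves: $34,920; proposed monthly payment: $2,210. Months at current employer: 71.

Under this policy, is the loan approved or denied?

Credit score 730 ≥ 640 (meets base)
Total debts = (2,055 + 1,340 + 540 + 2,210) = 6,145. DTI = 6,145/13,600 = 45.2% > 43% — standard DTI limit exceeded.
Reserves = 34,920/2,210 = 15.8 months ≥ 4
Employment 71 ≥ 12 months
45.2% falls in the override range (43%–46%), so the compensating-factor test applies.
Reserves 15.8 ≥ 6 months; credit score 730 ≥ 700.
Both override conditions satisfied; DTI exception granted.

Approved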